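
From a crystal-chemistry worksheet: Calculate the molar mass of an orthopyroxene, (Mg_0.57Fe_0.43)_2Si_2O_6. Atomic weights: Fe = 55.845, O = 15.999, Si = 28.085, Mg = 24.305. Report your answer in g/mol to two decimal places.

227.90 g/mol

Mg: 1.14 × 24.305 = 27.7077
Fe: 0.86 × 55.845 = 48.0267
Si: 2 × 28.085 = 56.1700
O: 6 × 15.999 = 95.9940
Summing the contributions gives the formula mass.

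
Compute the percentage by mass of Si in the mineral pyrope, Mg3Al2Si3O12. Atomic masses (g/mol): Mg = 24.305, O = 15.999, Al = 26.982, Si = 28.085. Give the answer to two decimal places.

20.90 mass %

Molar mass of Mg3Al2Si3O12: 3×24.305 + 2×26.982 + 3×28.085 + 12×15.999 = 403.122 g/mol.
Mass of Si per formula unit: 3 × 28.085 = 84.255 g.
Weight fraction Si = 84.255 / 403.122 = 0.2090.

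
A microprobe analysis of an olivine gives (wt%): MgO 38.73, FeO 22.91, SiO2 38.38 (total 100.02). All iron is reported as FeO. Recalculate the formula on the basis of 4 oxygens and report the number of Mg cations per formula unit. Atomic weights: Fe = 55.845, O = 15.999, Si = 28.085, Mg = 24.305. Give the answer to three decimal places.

38.73 wt% MgO ÷ 40.304 g/mol = 0.96095 mol, giving 0.96095 Mg and 0.96095 O.
22.91 wt% FeO ÷ 71.844 g/mol = 0.31889 mol, giving 0.31889 Fe and 0.31889 O.
38.38 wt% SiO2 ÷ 60.083 g/mol = 0.63878 mol, giving 0.63878 Si and 1.27756 O.
Oxygen sums to 2.55740; scaling by 4/2.55740 = 1.56409 puts the formula on 4 O.
Mg: 0.96095 × 1.56409 = 1.503 atoms per formula unit.

1.503 Mg apfu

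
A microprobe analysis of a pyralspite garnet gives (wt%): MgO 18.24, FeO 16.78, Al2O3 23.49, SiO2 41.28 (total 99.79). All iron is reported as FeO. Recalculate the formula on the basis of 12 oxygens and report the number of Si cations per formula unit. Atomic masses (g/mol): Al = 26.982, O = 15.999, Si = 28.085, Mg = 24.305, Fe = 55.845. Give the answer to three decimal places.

2.997 Si apfu

18.24 wt% MgO ÷ 40.304 g/mol = 0.45256 mol, giving 0.45256 Mg and 0.45256 O.
16.78 wt% FeO ÷ 71.844 g/mol = 0.23356 mol, giving 0.23356 Fe and 0.23356 O.
23.49 wt% Al2O3 ÷ 101.961 g/mol = 0.23038 mol, giving 0.46076 Al and 0.69114 O.
41.28 wt% SiO2 ÷ 60.083 g/mol = 0.68705 mol, giving 0.68705 Si and 1.37410 O.
Oxygen sums to 2.75136; scaling by 12/2.75136 = 4.36148 puts the formula on 12 O.
Si: 0.68705 × 4.36148 = 2.997 atoms per formula unit.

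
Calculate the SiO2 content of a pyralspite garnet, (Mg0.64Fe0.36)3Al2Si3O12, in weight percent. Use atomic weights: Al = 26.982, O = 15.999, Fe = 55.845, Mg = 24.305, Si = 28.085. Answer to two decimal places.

Formula mass = 437.185 g/mol.
3 Si → 3.0000 mol SiO2 per formula unit; M(SiO2) = 60.083, so SiO2 mass = 180.249 g.
180.249/437.185 × 100 = 41.23 wt%.

41.23 wt%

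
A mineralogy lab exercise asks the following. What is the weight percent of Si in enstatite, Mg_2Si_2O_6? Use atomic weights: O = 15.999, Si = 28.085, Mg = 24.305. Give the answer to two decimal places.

27.98 wt%

Formula mass = 2*24.305 + 2*28.085 + 6*15.999 = 200.774 g/mol, of which 56.170 g is Si.
So Si makes up 56.170/200.774 = 0.2798 of the mass, i.e. 27.98%.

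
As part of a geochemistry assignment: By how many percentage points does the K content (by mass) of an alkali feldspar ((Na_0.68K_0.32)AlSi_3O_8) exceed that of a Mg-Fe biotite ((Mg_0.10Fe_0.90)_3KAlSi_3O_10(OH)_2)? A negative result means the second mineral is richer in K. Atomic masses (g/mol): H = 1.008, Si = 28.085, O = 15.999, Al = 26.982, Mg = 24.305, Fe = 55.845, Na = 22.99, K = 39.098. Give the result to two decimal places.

-3.10 percentage points

K in (Na_0.68K_0.32)AlSi_3O_8: molar mass 267.374 g/mol; 0.32×39.098 = 12.511 g → 4.68 wt%.
K in (Mg_0.10Fe_0.90)_3KAlSi_3O_10(OH)_2: molar mass 502.412 g/mol; 1×39.098 = 39.098 g → 7.78 wt%.
Difference = 4.68 − 7.78 = -3.10 percentage points.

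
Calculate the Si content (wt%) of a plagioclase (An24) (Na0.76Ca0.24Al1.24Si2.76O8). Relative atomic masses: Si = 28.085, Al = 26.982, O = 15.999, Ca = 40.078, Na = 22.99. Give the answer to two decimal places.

Molar mass of Na0.76Ca0.24Al1.24Si2.76O8: 0.76*22.99 + 0.24*40.078 + 1.24*26.982 + 2.76*28.085 + 8*15.999 = 266.055 g/mol.
Mass of Si per formula unit: 2.76 × 28.085 = 77.515 g.
Weight fraction Si = 77.515 / 266.055 = 0.2913.

29.13 wt%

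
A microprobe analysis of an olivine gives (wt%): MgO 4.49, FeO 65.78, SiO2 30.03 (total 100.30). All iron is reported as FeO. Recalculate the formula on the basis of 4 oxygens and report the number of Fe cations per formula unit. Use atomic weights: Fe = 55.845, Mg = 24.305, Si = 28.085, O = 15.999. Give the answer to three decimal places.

1.807 Fe apfu

MgO: 4.49/40.304 = 0.11140 mol → 0.11140 mol Mg, 0.11140 mol O.
FeO: 65.78/71.844 = 0.91559 mol → 0.91559 mol Fe, 0.91559 mol O.
SiO2: 30.03/60.083 = 0.49981 mol → 0.49981 mol Si, 0.99962 mol O.
Total oxygen = 2.02661 mol. Normalization factor = 4/2.02661 = 1.97374.
Fe per 4 O = 0.91559 × 1.97374 = 1.807.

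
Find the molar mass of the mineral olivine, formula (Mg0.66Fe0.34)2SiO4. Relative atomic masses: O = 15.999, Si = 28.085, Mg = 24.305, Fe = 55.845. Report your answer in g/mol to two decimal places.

162.14 g/mol

M = 1.32·24.305 + 0.68·55.845 + 1·28.085 + 4·15.999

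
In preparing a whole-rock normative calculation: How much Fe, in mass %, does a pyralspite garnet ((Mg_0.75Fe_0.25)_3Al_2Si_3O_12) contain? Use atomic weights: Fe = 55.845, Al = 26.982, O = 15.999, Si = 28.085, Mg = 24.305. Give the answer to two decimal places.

9.81 mass %

M((Mg_0.75Fe_0.25)_3Al_2Si_3O_12) = 426.777 g/mol.
Fe contributes 0.75 × 55.845 = 41.884 g per mole.
41.884/426.777 = 0.0981 → 9.81%.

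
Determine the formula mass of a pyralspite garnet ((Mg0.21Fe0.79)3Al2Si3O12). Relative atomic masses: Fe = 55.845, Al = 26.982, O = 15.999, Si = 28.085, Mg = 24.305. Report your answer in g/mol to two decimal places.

477.87 g/mol

The formula mass is the sum 0.63*24.305 + 2.37*55.845 + 2*26.982 + 3*28.085 + 12*15.999.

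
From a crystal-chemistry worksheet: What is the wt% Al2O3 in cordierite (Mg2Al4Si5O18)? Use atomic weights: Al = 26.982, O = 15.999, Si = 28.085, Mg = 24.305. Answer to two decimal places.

Molar mass of Mg2Al4Si5O18 = 2·24.305 + 4·26.982 + 5·28.085 + 18·15.999 = 584.945 g/mol.
Each formula unit contains 4 Al, equivalent to 4/2 = 2.0000 mol Al2O3.
M(Al2O3) = 2×26.982 + 3×15.999 = 101.961 g/mol.
Mass of Al2O3 per formula unit = 2.0000 × 101.961 = 203.922 g.
Al2O3 wt% = 203.922 / 584.945 × 100 = 34.86%.

34.86 wt%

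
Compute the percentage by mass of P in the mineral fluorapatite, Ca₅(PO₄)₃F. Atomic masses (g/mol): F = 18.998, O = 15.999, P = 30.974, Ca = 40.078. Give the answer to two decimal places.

18.43 mass %

Formula mass = 5×40.078 + 3×30.974 + 12×15.999 + 1×18.998 = 504.298 g/mol, of which 92.922 g is P.
So P makes up 92.922/504.298 = 0.1843 of the mass, i.e. 18.43%.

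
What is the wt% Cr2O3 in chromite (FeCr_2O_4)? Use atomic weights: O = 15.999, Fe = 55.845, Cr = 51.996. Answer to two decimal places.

67.90 wt%

M(FeCr_2O_4) = 223.833 g/mol; M(Cr2O3) = 151.989 g/mol.
Moles Cr2O3 per formula unit = 2 Cr ÷ 2 = 1.0000.
Cr2O3 fraction = (1.0000 × 151.989) / 223.833 = 151.989/223.833 = 0.6790.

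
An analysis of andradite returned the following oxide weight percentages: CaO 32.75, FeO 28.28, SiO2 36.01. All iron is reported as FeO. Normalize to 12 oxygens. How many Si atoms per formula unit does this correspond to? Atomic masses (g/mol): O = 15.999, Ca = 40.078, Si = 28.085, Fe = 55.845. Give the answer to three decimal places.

CaO: 32.75/56.077 = 0.58402 mol → 0.58402 mol Ca, 0.58402 mol O.
FeO: 28.28/71.844 = 0.39363 mol → 0.39363 mol Fe, 0.39363 mol O.
SiO2: 36.01/60.083 = 0.59934 mol → 0.59934 mol Si, 1.19868 mol O.
Total oxygen = 2.17633 mol. Normalization factor = 12/2.17633 = 5.51387.
Si per 12 O = 0.59934 × 5.51387 = 3.305.

3.305 Si apfu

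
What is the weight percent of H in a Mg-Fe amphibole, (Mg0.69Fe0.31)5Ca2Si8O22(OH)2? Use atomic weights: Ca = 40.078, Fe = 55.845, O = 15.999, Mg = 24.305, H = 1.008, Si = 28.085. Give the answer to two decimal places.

0.23 mass %

M((Mg0.69Fe0.31)5Ca2Si8O22(OH)2) = 861.240 g/mol.
H contributes 2 × 1.008 = 2.016 g per mole.
2.016/861.240 = 0.0023 → 0.23%.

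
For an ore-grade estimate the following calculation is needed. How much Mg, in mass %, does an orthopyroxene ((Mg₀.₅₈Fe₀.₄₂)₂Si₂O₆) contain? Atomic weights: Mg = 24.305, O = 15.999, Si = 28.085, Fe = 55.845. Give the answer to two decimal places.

12.41 mass %

Formula mass = 1.16·24.305 + 0.84·55.845 + 2·28.085 + 6·15.999 = 227.268 g/mol, of which 28.194 g is Mg.
So Mg makes up 28.194/227.268 = 0.1241 of the mass, i.e. 12.41%.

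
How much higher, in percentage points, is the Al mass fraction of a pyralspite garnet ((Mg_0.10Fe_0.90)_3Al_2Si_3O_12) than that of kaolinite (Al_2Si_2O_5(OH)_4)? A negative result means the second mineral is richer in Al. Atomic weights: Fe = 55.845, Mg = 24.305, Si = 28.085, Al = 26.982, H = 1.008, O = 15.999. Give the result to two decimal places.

Al in (Mg_0.10Fe_0.90)_3Al_2Si_3O_12: molar mass 488.280 g/mol; 2×26.982 = 53.964 g → 11.05 wt%.
Al in Al_2Si_2O_5(OH)_4: molar mass 258.157 g/mol; 2×26.982 = 53.964 g → 20.90 wt%.
Difference = 11.05 − 20.90 = -9.85 percentage points.

-9.85 percentage points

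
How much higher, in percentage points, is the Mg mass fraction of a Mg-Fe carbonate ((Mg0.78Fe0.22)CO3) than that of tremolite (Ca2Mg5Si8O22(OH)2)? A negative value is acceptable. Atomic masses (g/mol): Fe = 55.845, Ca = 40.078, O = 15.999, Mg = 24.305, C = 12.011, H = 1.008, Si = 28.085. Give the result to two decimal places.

Mg in (Mg0.78Fe0.22)CO3: molar mass 91.252 g/mol; 0.78×24.305 = 18.958 g → 20.78 wt%.
Mg in Ca2Mg5Si8O22(OH)2: molar mass 812.353 g/mol; 5×24.305 = 121.525 g → 14.96 wt%.
Difference = 20.78 − 14.96 = 5.82 percentage points.

5.82 percentage points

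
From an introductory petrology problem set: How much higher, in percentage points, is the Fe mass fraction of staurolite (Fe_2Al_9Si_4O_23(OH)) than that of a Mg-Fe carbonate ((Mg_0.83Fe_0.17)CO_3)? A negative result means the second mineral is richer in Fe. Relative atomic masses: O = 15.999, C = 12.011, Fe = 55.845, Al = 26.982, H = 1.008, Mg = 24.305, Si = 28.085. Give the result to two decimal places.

M(Fe_2Al_9Si_4O_23(OH)) = 851.852 g/mol, so wt% Fe = 111.690/851.852 × 100 = 13.11%.
M((Mg_0.83Fe_0.17)CO_3) = 89.675 g/mol, so wt% Fe = 9.494/89.675 × 100 = 10.59%.
13.11 − 10.59 = 2.52 pp.

2.52 percentage points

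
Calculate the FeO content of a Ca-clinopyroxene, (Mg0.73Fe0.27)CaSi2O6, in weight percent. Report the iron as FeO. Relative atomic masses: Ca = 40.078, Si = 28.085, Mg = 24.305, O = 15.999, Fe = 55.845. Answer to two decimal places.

Molar mass of (Mg0.73Fe0.27)CaSi2O6 = 0.73×24.305 + 0.27×55.845 + 1×40.078 + 2×28.085 + 6×15.999 = 225.063 g/mol.
Each formula unit contains 0.27 Fe, equivalent to 0.27/1 = 0.2700 mol FeO.
M(FeO) = 1×55.845 + 1×15.999 = 71.844 g/mol.
Mass of FeO per formula unit = 0.2700 × 71.844 = 19.398 g.
FeO wt% = 19.398 / 225.063 × 100 = 8.62%.

8.62 wt%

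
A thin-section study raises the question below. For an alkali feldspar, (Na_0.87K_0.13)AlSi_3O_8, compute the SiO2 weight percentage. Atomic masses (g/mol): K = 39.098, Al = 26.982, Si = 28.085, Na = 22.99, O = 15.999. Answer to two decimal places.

68.20 wt%

Molar mass of (Na_0.87K_0.13)AlSi_3O_8 = 0.87·22.99 + 0.13·39.098 + 1·26.982 + 3·28.085 + 8·15.999 = 264.313 g/mol.
Each formula unit contains 3 Si, equivalent to 3/1 = 3.0000 mol SiO2.
M(SiO2) = 1×28.085 + 2×15.999 = 60.083 g/mol.
Mass of SiO2 per formula unit = 3.0000 × 60.083 = 180.249 g.
SiO2 wt% = 180.249 / 264.313 × 100 = 68.20%.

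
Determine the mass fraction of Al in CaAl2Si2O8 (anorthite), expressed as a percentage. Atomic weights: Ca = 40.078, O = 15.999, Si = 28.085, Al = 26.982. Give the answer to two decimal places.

19.40 weight percent

Formula mass = 1×40.078 + 2×26.982 + 2×28.085 + 8×15.999 = 278.204 g/mol, of which 53.964 g is Al.
So Al makes up 53.964/278.204 = 0.1940 of the mass, i.e. 19.40%.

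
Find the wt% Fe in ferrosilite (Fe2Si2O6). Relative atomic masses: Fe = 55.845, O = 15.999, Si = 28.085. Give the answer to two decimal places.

Molar mass of Fe2Si2O6: 2·55.845 + 2·28.085 + 6·15.999 = 263.854 g/mol.
Mass of Fe per formula unit: 2 × 55.845 = 111.690 g.
Weight fraction Fe = 111.690 / 263.854 = 0.4233.

42.33 weight percent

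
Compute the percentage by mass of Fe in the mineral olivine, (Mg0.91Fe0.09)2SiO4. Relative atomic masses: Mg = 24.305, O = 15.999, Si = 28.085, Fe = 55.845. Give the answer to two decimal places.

Formula mass = 1.82×24.305 + 0.18×55.845 + 1×28.085 + 4×15.999 = 146.368 g/mol, of which 10.052 g is Fe.
So Fe makes up 10.052/146.368 = 0.0687 of the mass, i.e. 6.87%.

6.87 weight percent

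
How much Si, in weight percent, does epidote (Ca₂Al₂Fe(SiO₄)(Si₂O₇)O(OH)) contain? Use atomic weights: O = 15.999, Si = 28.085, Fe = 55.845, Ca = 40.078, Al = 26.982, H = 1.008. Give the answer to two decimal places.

Molar mass of Ca₂Al₂Fe(SiO₄)(Si₂O₇)O(OH): 2*40.078 + 2*26.982 + 1*55.845 + 3*28.085 + 13*15.999 + 1*1.008 = 483.215 g/mol.
Mass of Si per formula unit: 3 × 28.085 = 84.255 g.
Weight fraction Si = 84.255 / 483.215 = 0.1744.

17.44 weight percent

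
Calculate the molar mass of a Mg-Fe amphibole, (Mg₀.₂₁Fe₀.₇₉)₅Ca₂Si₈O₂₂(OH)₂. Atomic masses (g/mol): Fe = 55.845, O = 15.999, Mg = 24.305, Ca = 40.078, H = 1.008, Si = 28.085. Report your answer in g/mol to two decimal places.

936.94 g/mol

M = 1.05·24.305 + 3.95·55.845 + 2·40.078 + 8·28.085 + 24·15.999 + 2·1.008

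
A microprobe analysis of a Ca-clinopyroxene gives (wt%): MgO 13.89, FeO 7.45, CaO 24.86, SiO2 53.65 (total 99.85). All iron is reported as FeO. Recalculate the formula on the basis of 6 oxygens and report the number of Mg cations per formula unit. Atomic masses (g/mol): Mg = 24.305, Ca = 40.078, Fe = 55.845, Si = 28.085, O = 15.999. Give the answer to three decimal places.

0.772 Mg apfu

MgO: 13.89/40.304 = 0.34463 mol → 0.34463 mol Mg, 0.34463 mol O.
FeO: 7.45/71.844 = 0.10370 mol → 0.10370 mol Fe, 0.10370 mol O.
CaO: 24.86/56.077 = 0.44332 mol → 0.44332 mol Ca, 0.44332 mol O.
SiO2: 53.65/60.083 = 0.89293 mol → 0.89293 mol Si, 1.78586 mol O.
Total oxygen = 2.67751 mol. Normalization factor = 6/2.67751 = 2.24089.
Mg per 6 O = 0.34463 × 2.24089 = 0.772.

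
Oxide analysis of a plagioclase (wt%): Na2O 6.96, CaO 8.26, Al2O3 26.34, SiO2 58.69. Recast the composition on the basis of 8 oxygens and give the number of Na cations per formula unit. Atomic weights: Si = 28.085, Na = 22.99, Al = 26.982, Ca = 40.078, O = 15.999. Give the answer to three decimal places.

Na2O: 6.96/61.979 = 0.11230 mol → 0.22460 mol Na, 0.11230 mol O.
CaO: 8.26/56.077 = 0.14730 mol → 0.14730 mol Ca, 0.14730 mol O.
Al2O3: 26.34/101.961 = 0.25833 mol → 0.51666 mol Al, 0.77499 mol O.
SiO2: 58.69/60.083 = 0.97682 mol → 0.97682 mol Si, 1.95364 mol O.
Total oxygen = 2.98823 mol. Normalization factor = 8/2.98823 = 2.67717.
Na per 8 O = 0.22460 × 2.67717 = 0.601.

0.601 Na apfu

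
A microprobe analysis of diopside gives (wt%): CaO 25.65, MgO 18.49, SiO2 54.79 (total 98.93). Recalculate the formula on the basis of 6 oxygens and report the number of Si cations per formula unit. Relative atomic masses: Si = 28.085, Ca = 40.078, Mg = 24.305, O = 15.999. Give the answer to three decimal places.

CaO: 25.65/56.077 = 0.45741 mol → 0.45741 mol Ca, 0.45741 mol O.
MgO: 18.49/40.304 = 0.45876 mol → 0.45876 mol Mg, 0.45876 mol O.
SiO2: 54.79/60.083 = 0.91191 mol → 0.91191 mol Si, 1.82382 mol O.
Total oxygen = 2.73999 mol. Normalization factor = 6/2.73999 = 2.18979.
Si per 6 O = 0.91191 × 2.18979 = 1.997.

1.997 Si apfu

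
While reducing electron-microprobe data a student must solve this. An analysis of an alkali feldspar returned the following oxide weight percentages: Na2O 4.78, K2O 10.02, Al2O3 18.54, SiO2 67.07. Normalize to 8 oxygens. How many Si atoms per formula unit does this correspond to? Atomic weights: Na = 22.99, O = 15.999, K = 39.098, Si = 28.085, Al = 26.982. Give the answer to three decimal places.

3.015 Si apfu

Na2O: 4.78/61.979 = 0.07712 mol → 0.15424 mol Na, 0.07712 mol O.
K2O: 10.02/94.195 = 0.10638 mol → 0.21276 mol K, 0.10638 mol O.
Al2O3: 18.54/101.961 = 0.18183 mol → 0.36366 mol Al, 0.54549 mol O.
SiO2: 67.07/60.083 = 1.11629 mol → 1.11629 mol Si, 2.23258 mol O.
Total oxygen = 2.96157 mol. Normalization factor = 8/2.96157 = 2.70127.
Si per 8 O = 1.11629 × 2.70127 = 3.015.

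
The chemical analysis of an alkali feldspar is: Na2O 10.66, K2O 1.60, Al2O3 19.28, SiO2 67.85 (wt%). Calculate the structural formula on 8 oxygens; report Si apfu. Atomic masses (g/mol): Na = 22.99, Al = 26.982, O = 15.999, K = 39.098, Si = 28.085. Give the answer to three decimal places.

Na2O: 10.66/61.979 = 0.17199 mol → 0.34398 mol Na, 0.17199 mol O.
K2O: 1.60/94.195 = 0.01699 mol → 0.03398 mol K, 0.01699 mol O.
Al2O3: 19.28/101.961 = 0.18909 mol → 0.37818 mol Al, 0.56727 mol O.
SiO2: 67.85/60.083 = 1.12927 mol → 1.12927 mol Si, 2.25854 mol O.
Total oxygen = 3.01479 mol. Normalization factor = 8/3.01479 = 2.65358.
Si per 8 O = 1.12927 × 2.65358 = 2.997.

2.997 Si apfu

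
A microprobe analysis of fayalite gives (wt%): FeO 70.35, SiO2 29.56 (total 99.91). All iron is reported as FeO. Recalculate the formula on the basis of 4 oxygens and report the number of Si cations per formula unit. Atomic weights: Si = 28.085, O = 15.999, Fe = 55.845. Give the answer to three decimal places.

1.002 Si apfu

FeO: 70.35/71.844 = 0.97920 mol → 0.97920 mol Fe, 0.97920 mol O.
SiO2: 29.56/60.083 = 0.49199 mol → 0.49199 mol Si, 0.98398 mol O.
Total oxygen = 1.96318 mol. Normalization factor = 4/1.96318 = 2.03751.
Si per 4 O = 0.49199 × 2.03751 = 1.002.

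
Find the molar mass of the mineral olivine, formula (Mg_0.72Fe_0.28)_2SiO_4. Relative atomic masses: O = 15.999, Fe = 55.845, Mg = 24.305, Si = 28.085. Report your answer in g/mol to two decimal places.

Mg: 1.44 × 24.305 = 34.9992
Fe: 0.56 × 55.845 = 31.2732
Si: 1 × 28.085 = 28.0850
O: 4 × 15.999 = 63.9960
Summing the contributions gives the formula mass.

158.35 g/mol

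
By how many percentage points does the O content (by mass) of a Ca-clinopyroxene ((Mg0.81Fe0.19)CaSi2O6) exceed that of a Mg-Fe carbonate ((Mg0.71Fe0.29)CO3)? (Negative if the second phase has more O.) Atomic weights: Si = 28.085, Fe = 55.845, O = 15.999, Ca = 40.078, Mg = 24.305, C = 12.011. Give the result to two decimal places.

-8.22 percentage points

M((Mg0.81Fe0.19)CaSi2O6) = 222.540 g/mol, so wt% O = 95.994/222.540 × 100 = 43.14%.
M((Mg0.71Fe0.29)CO3) = 93.460 g/mol, so wt% O = 47.997/93.460 × 100 = 51.36%.
43.14 − 51.36 = -8.22 pp.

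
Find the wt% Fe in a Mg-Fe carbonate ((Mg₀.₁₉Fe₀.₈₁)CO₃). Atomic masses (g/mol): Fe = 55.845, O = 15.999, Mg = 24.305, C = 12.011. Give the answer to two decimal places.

Formula mass = 0.19×24.305 + 0.81×55.845 + 1×12.011 + 3×15.999 = 109.860 g/mol, of which 45.234 g is Fe.
So Fe makes up 45.234/109.860 = 0.4117 of the mass, i.e. 41.17%.

41.17 wt%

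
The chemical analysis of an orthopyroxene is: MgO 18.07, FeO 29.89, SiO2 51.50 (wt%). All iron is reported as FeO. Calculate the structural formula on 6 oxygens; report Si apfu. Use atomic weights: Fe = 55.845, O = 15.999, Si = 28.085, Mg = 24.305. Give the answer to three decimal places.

MgO: 18.07/40.304 = 0.44834 mol → 0.44834 mol Mg, 0.44834 mol O.
FeO: 29.89/71.844 = 0.41604 mol → 0.41604 mol Fe, 0.41604 mol O.
SiO2: 51.50/60.083 = 0.85715 mol → 0.85715 mol Si, 1.71430 mol O.
Total oxygen = 2.57868 mol. Normalization factor = 6/2.57868 = 2.32677.
Si per 6 O = 0.85715 × 2.32677 = 1.994.

1.994 Si apfu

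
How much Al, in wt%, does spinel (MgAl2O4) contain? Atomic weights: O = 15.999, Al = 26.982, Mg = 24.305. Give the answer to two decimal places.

37.93 wt%

M(MgAl2O4) = 142.265 g/mol.
Al contributes 2 × 26.982 = 53.964 g per mole.
53.964/142.265 = 0.3793 → 37.93%.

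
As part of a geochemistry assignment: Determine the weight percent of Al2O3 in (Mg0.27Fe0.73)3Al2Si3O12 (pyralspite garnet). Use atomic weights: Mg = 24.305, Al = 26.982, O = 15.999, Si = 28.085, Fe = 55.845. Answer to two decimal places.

Formula mass = 472.195 g/mol.
2 Al → 1.0000 mol Al2O3 per formula unit; M(Al2O3) = 101.961, so Al2O3 mass = 101.961 g.
101.961/472.195 × 100 = 21.59 wt%.

21.59 wt%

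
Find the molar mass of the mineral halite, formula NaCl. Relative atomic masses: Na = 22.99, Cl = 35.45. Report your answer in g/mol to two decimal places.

58.44 g/mol

Na: 1 × 22.99 = 22.9900
Cl: 1 × 35.45 = 35.4500
Summing the contributions gives the formula mass.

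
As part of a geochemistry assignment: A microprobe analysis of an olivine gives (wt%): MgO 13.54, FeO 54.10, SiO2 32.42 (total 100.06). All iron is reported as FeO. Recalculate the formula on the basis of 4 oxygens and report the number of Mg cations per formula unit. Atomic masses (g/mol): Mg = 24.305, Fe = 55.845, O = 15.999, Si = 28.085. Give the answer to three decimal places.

0.620 Mg apfu

MgO: 13.54/40.304 = 0.33595 mol → 0.33595 mol Mg, 0.33595 mol O.
FeO: 54.10/71.844 = 0.75302 mol → 0.75302 mol Fe, 0.75302 mol O.
SiO2: 32.42/60.083 = 0.53959 mol → 0.53959 mol Si, 1.07918 mol O.
Total oxygen = 2.16815 mol. Normalization factor = 4/2.16815 = 1.84489.
Mg per 4 O = 0.33595 × 1.84489 = 0.620.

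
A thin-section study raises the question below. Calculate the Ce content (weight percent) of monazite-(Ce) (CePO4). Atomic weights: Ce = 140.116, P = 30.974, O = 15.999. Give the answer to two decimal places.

59.60 weight percent

Formula mass = 1×140.116 + 1×30.974 + 4×15.999 = 235.086 g/mol, of which 140.116 g is Ce.
So Ce makes up 140.116/235.086 = 0.5960 of the mass, i.e. 59.60%.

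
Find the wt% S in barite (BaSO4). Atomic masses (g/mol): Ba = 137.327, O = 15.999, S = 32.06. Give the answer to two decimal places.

13.74 weight percent

Molar mass of BaSO4: 1·137.327 + 1·32.06 + 4·15.999 = 233.383 g/mol.
Mass of S per formula unit: 1 × 32.06 = 32.060 g.
Weight fraction S = 32.060 / 233.383 = 0.1374.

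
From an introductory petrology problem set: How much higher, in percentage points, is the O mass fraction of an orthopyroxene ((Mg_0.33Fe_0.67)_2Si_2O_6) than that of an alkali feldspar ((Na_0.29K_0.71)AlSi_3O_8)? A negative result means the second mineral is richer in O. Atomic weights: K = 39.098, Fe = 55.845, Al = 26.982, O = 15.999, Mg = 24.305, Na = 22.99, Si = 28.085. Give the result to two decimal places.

M((Mg_0.33Fe_0.67)_2Si_2O_6) = 243.038 g/mol, so wt% O = 95.994/243.038 × 100 = 39.50%.
M((Na_0.29K_0.71)AlSi_3O_8) = 273.656 g/mol, so wt% O = 127.992/273.656 × 100 = 46.77%.
39.50 − 46.77 = -7.27 pp.

-7.27 percentage points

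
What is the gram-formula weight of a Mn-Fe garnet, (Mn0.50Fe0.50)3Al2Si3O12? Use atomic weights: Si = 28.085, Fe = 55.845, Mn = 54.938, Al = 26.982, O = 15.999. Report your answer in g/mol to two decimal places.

496.38 g/mol

M = 1.50×54.938 + 1.50×55.845 + 2×26.982 + 3×28.085 + 12×15.999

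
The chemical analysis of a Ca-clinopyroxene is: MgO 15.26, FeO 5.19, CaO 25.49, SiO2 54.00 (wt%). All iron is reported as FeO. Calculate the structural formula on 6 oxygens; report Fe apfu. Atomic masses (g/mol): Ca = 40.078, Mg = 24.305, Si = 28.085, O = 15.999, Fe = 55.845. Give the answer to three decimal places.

0.160 Fe apfu

MgO (M=40.304): mol = 0.37862; Mg = 0.37862, O = 0.37862.
FeO (M=71.844): mol = 0.07224; Fe = 0.07224, O = 0.07224.
CaO (M=56.077): mol = 0.45455; Ca = 0.45455, O = 0.45455.
SiO2 (M=60.083): mol = 0.89876; Si = 0.89876, O = 1.79752.
ΣO = 2.70293; factor = 6/ΣO = 2.21981.
Fe apfu = 0.07224 × 2.21981 = 0.160.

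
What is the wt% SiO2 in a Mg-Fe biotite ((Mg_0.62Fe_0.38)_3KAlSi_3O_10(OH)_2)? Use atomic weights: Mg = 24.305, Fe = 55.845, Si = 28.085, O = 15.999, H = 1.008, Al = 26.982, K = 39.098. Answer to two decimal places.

M((Mg_0.62Fe_0.38)_3KAlSi_3O_10(OH)_2) = 453.210 g/mol; M(SiO2) = 60.083 g/mol.
Moles SiO2 per formula unit = 3 Si ÷ 1 = 3.0000.
SiO2 fraction = (3.0000 × 60.083) / 453.210 = 180.249/453.210 = 0.3977.

39.77 wt%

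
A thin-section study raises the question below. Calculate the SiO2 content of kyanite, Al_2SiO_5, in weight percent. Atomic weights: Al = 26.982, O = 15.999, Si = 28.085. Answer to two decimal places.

37.08 wt%

Formula mass = 162.044 g/mol.
1 Si → 1.0000 mol SiO2 per formula unit; M(SiO2) = 60.083, so SiO2 mass = 60.083 g.
60.083/162.044 × 100 = 37.08 wt%.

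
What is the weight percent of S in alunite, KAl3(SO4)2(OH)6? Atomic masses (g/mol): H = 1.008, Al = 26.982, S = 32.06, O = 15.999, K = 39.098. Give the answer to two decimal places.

Molar mass of KAl3(SO4)2(OH)6: 1×39.098 + 3×26.982 + 2×32.06 + 14×15.999 + 6×1.008 = 414.198 g/mol.
Mass of S per formula unit: 2 × 32.06 = 64.120 g.
Weight fraction S = 64.120 / 414.198 = 0.1548.

15.48 wt%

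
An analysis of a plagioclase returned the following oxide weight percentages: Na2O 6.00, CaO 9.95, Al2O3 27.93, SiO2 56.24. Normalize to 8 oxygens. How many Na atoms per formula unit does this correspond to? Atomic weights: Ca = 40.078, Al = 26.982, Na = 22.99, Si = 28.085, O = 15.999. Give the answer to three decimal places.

Na2O: 6.00/61.979 = 0.09681 mol → 0.19362 mol Na, 0.09681 mol O.
CaO: 9.95/56.077 = 0.17743 mol → 0.17743 mol Ca, 0.17743 mol O.
Al2O3: 27.93/101.961 = 0.27393 mol → 0.54786 mol Al, 0.82179 mol O.
SiO2: 56.24/60.083 = 0.93604 mol → 0.93604 mol Si, 1.87208 mol O.
Total oxygen = 2.96811 mol. Normalization factor = 8/2.96811 = 2.69532.
Na per 8 O = 0.19362 × 2.69532 = 0.522.

0.522 Na apfu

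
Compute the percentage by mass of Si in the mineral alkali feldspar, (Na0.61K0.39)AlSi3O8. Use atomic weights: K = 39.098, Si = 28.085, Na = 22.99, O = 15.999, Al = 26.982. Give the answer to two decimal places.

31.38 weight percent

M((Na0.61K0.39)AlSi3O8) = 268.501 g/mol.
Si contributes 3 × 28.085 = 84.255 g per mole.
84.255/268.501 = 0.3138 → 31.38%.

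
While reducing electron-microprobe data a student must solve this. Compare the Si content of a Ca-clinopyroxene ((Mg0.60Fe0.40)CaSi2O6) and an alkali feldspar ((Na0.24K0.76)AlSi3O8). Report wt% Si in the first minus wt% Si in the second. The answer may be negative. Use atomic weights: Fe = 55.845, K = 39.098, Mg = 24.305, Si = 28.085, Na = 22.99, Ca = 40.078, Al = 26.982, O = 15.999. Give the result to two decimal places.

-6.19 percentage points

M((Mg0.60Fe0.40)CaSi2O6) = 229.163 g/mol, so wt% Si = 56.170/229.163 × 100 = 24.51%.
M((Na0.24K0.76)AlSi3O8) = 274.461 g/mol, so wt% Si = 84.255/274.461 × 100 = 30.70%.
24.51 − 30.70 = -6.19 pp.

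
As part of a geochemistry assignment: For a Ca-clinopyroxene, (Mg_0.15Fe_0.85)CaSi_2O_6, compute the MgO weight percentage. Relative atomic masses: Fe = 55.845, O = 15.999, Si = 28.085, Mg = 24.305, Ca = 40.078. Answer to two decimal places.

2.48 wt%

Formula mass = 243.356 g/mol.
0.15 Mg → 0.1500 mol MgO per formula unit; M(MgO) = 40.304, so MgO mass = 6.046 g.
6.046/243.356 × 100 = 2.48 wt%.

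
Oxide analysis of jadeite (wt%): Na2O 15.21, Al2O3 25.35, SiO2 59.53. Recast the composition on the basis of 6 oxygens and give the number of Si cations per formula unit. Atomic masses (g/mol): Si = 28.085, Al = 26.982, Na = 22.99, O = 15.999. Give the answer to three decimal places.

2.000 Si apfu

Na2O (M=61.979): mol = 0.24541; Na = 0.49082, O = 0.24541.
Al2O3 (M=101.961): mol = 0.24862; Al = 0.49724, O = 0.74586.
SiO2 (M=60.083): mol = 0.99080; Si = 0.99080, O = 1.98160.
ΣO = 2.97287; factor = 6/ΣO = 2.01825.
Si apfu = 0.99080 × 2.01825 = 2.000.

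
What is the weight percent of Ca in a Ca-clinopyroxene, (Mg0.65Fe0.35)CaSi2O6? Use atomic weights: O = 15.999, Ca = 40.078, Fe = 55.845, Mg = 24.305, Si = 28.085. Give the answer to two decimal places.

17.61 weight percent

Molar mass of (Mg0.65Fe0.35)CaSi2O6: 0.65·24.305 + 0.35·55.845 + 1·40.078 + 2·28.085 + 6·15.999 = 227.586 g/mol.
Mass of Ca per formula unit: 1 × 40.078 = 40.078 g.
Weight fraction Ca = 40.078 / 227.586 = 0.1761.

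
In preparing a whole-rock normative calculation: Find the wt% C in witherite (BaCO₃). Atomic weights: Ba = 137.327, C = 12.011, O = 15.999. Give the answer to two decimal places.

6.09 wt%

Formula mass = 1×137.327 + 1×12.011 + 3×15.999 = 197.335 g/mol, of which 12.011 g is C.
So C makes up 12.011/197.335 = 0.0609 of the mass, i.e. 6.09%.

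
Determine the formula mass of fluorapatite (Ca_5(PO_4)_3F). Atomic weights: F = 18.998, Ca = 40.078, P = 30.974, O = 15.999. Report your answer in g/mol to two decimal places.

504.30 g/mol

M = 5*40.078 + 3*30.974 + 12*15.999 + 1*18.998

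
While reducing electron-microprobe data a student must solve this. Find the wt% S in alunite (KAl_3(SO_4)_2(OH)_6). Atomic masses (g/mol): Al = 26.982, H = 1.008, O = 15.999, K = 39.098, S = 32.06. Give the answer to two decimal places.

M(KAl_3(SO_4)_2(OH)_6) = 414.198 g/mol.
S contributes 2 × 32.06 = 64.120 g per mole.
64.120/414.198 = 0.1548 → 15.48%.

15.48 mass %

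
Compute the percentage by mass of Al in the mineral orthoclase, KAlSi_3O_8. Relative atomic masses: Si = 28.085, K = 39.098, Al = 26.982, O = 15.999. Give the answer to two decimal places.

Molar mass of KAlSi_3O_8: 1·39.098 + 1·26.982 + 3·28.085 + 8·15.999 = 278.327 g/mol.
Mass of Al per formula unit: 1 × 26.982 = 26.982 g.
Weight fraction Al = 26.982 / 278.327 = 0.0969.

9.69 weight percent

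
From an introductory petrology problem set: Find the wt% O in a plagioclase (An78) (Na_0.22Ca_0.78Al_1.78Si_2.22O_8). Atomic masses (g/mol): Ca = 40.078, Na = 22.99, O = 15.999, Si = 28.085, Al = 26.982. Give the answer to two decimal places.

46.60 wt%

M(Na_0.22Ca_0.78Al_1.78Si_2.22O_8) = 274.687 g/mol.
O contributes 8 × 15.999 = 127.992 g per mole.
127.992/274.687 = 0.4660 → 46.60%.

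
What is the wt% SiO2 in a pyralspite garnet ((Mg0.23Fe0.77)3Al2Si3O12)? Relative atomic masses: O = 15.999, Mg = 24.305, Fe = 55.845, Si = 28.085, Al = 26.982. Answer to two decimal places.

37.87 wt%

Molar mass of (Mg0.23Fe0.77)3Al2Si3O12 = 0.69·24.305 + 2.31·55.845 + 2·26.982 + 3·28.085 + 12·15.999 = 475.979 g/mol.
Each formula unit contains 3 Si, equivalent to 3/1 = 3.0000 mol SiO2.
M(SiO2) = 1×28.085 + 2×15.999 = 60.083 g/mol.
Mass of SiO2 per formula unit = 3.0000 × 60.083 = 180.249 g.
SiO2 wt% = 180.249 / 475.979 × 100 = 37.87%.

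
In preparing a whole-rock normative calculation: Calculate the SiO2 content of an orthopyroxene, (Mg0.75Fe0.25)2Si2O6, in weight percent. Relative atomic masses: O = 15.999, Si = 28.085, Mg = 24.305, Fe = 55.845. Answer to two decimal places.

55.49 wt%

M((Mg0.75Fe0.25)2Si2O6) = 216.544 g/mol; M(SiO2) = 60.083 g/mol.
Moles SiO2 per formula unit = 2 Si ÷ 1 = 2.0000.
SiO2 fraction = (2.0000 × 60.083) / 216.544 = 120.166/216.544 = 0.5549.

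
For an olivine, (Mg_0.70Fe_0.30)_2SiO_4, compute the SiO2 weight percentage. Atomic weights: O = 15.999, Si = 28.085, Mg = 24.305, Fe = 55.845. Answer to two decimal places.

Formula mass = 159.615 g/mol.
1 Si → 1.0000 mol SiO2 per formula unit; M(SiO2) = 60.083, so SiO2 mass = 60.083 g.
60.083/159.615 × 100 = 37.64 wt%.

37.64 wt%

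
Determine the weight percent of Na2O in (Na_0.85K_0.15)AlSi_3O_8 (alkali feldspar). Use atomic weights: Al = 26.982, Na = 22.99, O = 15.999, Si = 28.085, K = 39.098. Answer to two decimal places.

9.95 wt%

M((Na_0.85K_0.15)AlSi_3O_8) = 264.635 g/mol; M(Na2O) = 61.979 g/mol.
Moles Na2O per formula unit = 0.85 Na ÷ 2 = 0.4250.
Na2O fraction = (0.4250 × 61.979) / 264.635 = 26.341/264.635 = 0.0995.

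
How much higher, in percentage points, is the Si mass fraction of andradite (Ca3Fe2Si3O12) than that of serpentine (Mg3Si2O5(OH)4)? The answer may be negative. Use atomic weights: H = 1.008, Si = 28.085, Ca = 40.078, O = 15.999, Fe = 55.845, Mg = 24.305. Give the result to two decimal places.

-3.69 percentage points

M(Ca3Fe2Si3O12) = 508.167 g/mol, so wt% Si = 84.255/508.167 × 100 = 16.58%.
M(Mg3Si2O5(OH)4) = 277.108 g/mol, so wt% Si = 56.170/277.108 × 100 = 20.27%.
16.58 − 20.27 = -3.69 pp.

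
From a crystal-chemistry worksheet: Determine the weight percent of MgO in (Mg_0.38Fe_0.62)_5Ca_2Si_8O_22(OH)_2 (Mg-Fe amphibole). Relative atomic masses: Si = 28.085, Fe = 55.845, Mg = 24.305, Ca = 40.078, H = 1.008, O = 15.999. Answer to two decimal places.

8.41 wt%

Molar mass of (Mg_0.38Fe_0.62)_5Ca_2Si_8O_22(OH)_2 = 1.90×24.305 + 3.10×55.845 + 2×40.078 + 8×28.085 + 24×15.999 + 2×1.008 = 910.127 g/mol.
Each formula unit contains 1.90 Mg, equivalent to 1.90/1 = 1.9000 mol MgO.
M(MgO) = 1×24.305 + 1×15.999 = 40.304 g/mol.
Mass of MgO per formula unit = 1.9000 × 40.304 = 76.578 g.
MgO wt% = 76.578 / 910.127 × 100 = 8.41%.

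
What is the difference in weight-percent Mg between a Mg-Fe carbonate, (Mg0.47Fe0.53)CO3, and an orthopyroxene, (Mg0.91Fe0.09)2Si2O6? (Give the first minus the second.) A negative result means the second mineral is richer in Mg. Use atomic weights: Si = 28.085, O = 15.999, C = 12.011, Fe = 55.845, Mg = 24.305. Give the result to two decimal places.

-10.12 percentage points

M((Mg0.47Fe0.53)CO3) = 101.029 g/mol, so wt% Mg = 11.423/101.029 × 100 = 11.31%.
M((Mg0.91Fe0.09)2Si2O6) = 206.451 g/mol, so wt% Mg = 44.235/206.451 × 100 = 21.43%.
11.31 − 21.43 = -10.12 pp.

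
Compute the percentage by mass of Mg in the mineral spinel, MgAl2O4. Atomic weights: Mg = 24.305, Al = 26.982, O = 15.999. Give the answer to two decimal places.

17.08 weight percent

Molar mass of MgAl2O4: 1·24.305 + 2·26.982 + 4·15.999 = 142.265 g/mol.
Mass of Mg per formula unit: 1 × 24.305 = 24.305 g.
Weight fraction Mg = 24.305 / 142.265 = 0.1708.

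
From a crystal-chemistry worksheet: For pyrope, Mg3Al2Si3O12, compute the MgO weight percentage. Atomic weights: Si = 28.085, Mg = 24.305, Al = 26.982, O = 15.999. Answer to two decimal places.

Molar mass of Mg3Al2Si3O12 = 3*24.305 + 2*26.982 + 3*28.085 + 12*15.999 = 403.122 g/mol.
Each formula unit contains 3 Mg, equivalent to 3/1 = 3.0000 mol MgO.
M(MgO) = 1×24.305 + 1×15.999 = 40.304 g/mol.
Mass of MgO per formula unit = 3.0000 × 40.304 = 120.912 g.
MgO wt% = 120.912 / 403.122 × 100 = 29.99%.

29.99 wt%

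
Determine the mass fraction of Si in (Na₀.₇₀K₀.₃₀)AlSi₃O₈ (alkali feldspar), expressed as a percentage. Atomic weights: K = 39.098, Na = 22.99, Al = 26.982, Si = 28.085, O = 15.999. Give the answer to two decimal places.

Molar mass of (Na₀.₇₀K₀.₃₀)AlSi₃O₈: 0.70*22.99 + 0.30*39.098 + 1*26.982 + 3*28.085 + 8*15.999 = 267.051 g/mol.
Mass of Si per formula unit: 3 × 28.085 = 84.255 g.
Weight fraction Si = 84.255 / 267.051 = 0.3155.

31.55 mass %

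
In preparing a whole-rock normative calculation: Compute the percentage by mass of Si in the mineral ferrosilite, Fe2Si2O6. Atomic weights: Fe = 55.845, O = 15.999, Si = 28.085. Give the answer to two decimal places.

21.29 wt%

Formula mass = 2×55.845 + 2×28.085 + 6×15.999 = 263.854 g/mol, of which 56.170 g is Si.
So Si makes up 56.170/263.854 = 0.2129 of the mass, i.e. 21.29%.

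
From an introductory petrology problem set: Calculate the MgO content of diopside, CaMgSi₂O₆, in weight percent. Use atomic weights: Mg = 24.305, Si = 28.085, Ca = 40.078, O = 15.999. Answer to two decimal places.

Formula mass = 216.547 g/mol.
1 Mg → 1.0000 mol MgO per formula unit; M(MgO) = 40.304, so MgO mass = 40.304 g.
40.304/216.547 × 100 = 18.61 wt%.

18.61 wt%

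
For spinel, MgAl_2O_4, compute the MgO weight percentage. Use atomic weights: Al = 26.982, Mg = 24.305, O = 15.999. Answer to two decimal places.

28.33 wt%

M(MgAl_2O_4) = 142.265 g/mol; M(MgO) = 40.304 g/mol.
Moles MgO per formula unit = 1 Mg ÷ 1 = 1.0000.
MgO fraction = (1.0000 × 40.304) / 142.265 = 40.304/142.265 = 0.2833.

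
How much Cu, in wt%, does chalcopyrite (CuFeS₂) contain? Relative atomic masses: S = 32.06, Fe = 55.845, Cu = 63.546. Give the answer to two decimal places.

34.63 wt%

Molar mass of CuFeS₂: 1·63.546 + 1·55.845 + 2·32.06 = 183.511 g/mol.
Mass of Cu per formula unit: 1 × 63.546 = 63.546 g.
Weight fraction Cu = 63.546 / 183.511 = 0.3463.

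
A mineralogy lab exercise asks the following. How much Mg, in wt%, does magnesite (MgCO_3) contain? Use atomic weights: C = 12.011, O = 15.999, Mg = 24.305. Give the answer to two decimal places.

M(MgCO_3) = 84.313 g/mol.
Mg contributes 1 × 24.305 = 24.305 g per mole.
24.305/84.313 = 0.2883 → 28.83%.

28.83 wt%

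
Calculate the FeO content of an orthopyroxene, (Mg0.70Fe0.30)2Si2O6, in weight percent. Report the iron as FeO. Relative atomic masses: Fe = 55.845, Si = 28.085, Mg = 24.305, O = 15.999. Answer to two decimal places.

19.62 wt%

M((Mg0.70Fe0.30)2Si2O6) = 219.698 g/mol; M(FeO) = 71.844 g/mol.
Moles FeO per formula unit = 0.60 Fe ÷ 1 = 0.6000.
FeO fraction = (0.6000 × 71.844) / 219.698 = 43.106/219.698 = 0.1962.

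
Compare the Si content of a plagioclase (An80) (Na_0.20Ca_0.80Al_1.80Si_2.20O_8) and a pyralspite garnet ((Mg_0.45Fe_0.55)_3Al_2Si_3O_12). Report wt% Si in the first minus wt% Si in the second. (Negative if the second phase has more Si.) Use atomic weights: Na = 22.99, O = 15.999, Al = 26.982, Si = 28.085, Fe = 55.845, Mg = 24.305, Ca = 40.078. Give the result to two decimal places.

3.96 percentage points

Si in Na_0.20Ca_0.80Al_1.80Si_2.20O_8: molar mass 275.007 g/mol; 2.20×28.085 = 61.787 g → 22.47 wt%.
Si in (Mg_0.45Fe_0.55)_3Al_2Si_3O_12: molar mass 455.163 g/mol; 3×28.085 = 84.255 g → 18.51 wt%.
Difference = 22.47 − 18.51 = 3.96 percentage points.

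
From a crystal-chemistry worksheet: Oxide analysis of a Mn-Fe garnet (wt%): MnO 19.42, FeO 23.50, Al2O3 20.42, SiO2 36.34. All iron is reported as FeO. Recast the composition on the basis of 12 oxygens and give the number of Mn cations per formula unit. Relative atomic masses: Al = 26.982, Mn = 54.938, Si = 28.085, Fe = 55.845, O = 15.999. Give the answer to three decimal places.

1.362 Mn apfu

19.42 wt% MnO ÷ 70.937 g/mol = 0.27376 mol, giving 0.27376 Mn and 0.27376 O.
23.50 wt% FeO ÷ 71.844 g/mol = 0.32710 mol, giving 0.32710 Fe and 0.32710 O.
20.42 wt% Al2O3 ÷ 101.961 g/mol = 0.20027 mol, giving 0.40054 Al and 0.60081 O.
36.34 wt% SiO2 ÷ 60.083 g/mol = 0.60483 mol, giving 0.60483 Si and 1.20966 O.
Oxygen sums to 2.41133; scaling by 12/2.41133 = 4.97651 puts the formula on 12 O.
Mn: 0.27376 × 4.97651 = 1.362 atoms per formula unit.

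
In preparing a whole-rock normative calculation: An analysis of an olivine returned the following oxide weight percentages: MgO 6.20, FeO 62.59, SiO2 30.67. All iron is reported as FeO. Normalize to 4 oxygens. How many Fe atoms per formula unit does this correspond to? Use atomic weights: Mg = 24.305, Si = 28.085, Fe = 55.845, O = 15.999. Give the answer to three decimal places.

1.703 Fe apfu

MgO (M=40.304): mol = 0.15383; Mg = 0.15383, O = 0.15383.
FeO (M=71.844): mol = 0.87119; Fe = 0.87119, O = 0.87119.
SiO2 (M=60.083): mol = 0.51046; Si = 0.51046, O = 1.02092.
ΣO = 2.04594; factor = 4/ΣO = 1.95509.
Fe apfu = 0.87119 × 1.95509 = 1.703.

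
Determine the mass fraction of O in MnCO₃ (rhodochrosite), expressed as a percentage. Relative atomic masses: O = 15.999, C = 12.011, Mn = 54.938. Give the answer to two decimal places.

Formula mass = 1·54.938 + 1·12.011 + 3·15.999 = 114.946 g/mol, of which 47.997 g is O.
So O makes up 47.997/114.946 = 0.4176 of the mass, i.e. 41.76%.

41.76 mass %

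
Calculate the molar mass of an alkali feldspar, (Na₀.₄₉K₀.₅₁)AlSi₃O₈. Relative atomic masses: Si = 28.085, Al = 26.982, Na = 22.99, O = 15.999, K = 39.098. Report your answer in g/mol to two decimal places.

Na: 0.49 × 22.99 = 11.2651
K: 0.51 × 39.098 = 19.9400
Al: 1 × 26.982 = 26.9820
Si: 3 × 28.085 = 84.2550
O: 8 × 15.999 = 127.9920
Summing the contributions gives the formula mass.

270.43 g/mol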